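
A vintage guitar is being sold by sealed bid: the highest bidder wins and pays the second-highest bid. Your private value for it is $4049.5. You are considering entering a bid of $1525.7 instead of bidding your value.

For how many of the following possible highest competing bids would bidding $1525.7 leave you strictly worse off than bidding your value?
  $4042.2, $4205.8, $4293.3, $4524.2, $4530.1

The deviation hurts exactly when the highest competing bid lies strictly between $1525.7 and $4049.5 — underbidding then forfeits a profitable win.
$4042.2: inside the interval → strictly worse (loss $7.3).
$4205.8: above both → same outcome either way.
$4293.3: above both → same outcome either way.
$4524.2: above both → same outcome either way.
$4530.1: above both → same outcome either way.
Count: 1.

1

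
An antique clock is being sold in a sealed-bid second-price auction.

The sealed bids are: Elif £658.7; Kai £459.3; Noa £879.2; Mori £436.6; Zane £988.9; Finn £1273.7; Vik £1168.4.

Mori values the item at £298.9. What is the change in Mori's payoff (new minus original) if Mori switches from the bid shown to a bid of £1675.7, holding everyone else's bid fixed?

−£974.8

The highest bid among the other bidders is £1273.7; Mori's bid doesn't change that.
Original bid £436.6: Mori is not highest (top rival bid is £1273.7); payoff £0.
Alternative bid £1675.7: Mori is highest, pays the top rival bid £1273.7; payoff £298.9 − £1273.7 = −£974.8.
Change in payoff = −£974.8 − (£0) = −£974.8.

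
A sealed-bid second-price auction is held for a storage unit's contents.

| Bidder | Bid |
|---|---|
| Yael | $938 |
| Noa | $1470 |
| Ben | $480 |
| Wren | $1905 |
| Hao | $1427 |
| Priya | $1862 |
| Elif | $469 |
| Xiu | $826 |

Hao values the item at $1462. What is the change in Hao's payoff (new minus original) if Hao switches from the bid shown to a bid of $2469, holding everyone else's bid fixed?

The highest bid among the other bidders is $1905; Hao's bid doesn't change that.
Original bid $1427: Hao is not highest (top rival bid is $1905); payoff $0.
Alternative bid $2469: Hao is highest, pays the top rival bid $1905; payoff $1462 − $1905 = −$443.
Change in payoff = −$443 − ($0) = −$443.

−$443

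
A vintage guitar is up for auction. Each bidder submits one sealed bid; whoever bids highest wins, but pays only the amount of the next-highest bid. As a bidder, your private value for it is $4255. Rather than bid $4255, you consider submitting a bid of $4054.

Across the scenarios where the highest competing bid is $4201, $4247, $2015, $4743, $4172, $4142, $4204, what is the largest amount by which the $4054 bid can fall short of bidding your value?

$4201: truthful gives $54, deviation gives $0 → loss $54.
$4247: truthful gives $8, deviation gives $0 → loss $8.
$2015: same outcome either way → loss $0.
$4743: same outcome either way → loss $0.
$4172: truthful gives $83, deviation gives $0 → loss $83.
$4142: truthful gives $113, deviation gives $0 → loss $113.
$4204: truthful gives $51, deviation gives $0 → loss $51.
Maximum loss: $113.

$113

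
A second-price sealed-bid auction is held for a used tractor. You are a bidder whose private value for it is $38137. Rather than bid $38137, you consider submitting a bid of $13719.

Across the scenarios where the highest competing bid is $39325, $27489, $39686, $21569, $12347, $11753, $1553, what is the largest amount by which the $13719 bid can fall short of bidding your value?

$39325: same outcome either way → loss $0.
$27489: truthful gives $10648, deviation gives $0 → loss $10648.
$39686: same outcome either way → loss $0.
$21569: truthful gives $16568, deviation gives $0 → loss $16568.
$12347: same outcome either way → loss $0.
$11753: same outcome either way → loss $0.
$1553: same outcome either way → loss $0.
Maximum loss: $16568.

$16568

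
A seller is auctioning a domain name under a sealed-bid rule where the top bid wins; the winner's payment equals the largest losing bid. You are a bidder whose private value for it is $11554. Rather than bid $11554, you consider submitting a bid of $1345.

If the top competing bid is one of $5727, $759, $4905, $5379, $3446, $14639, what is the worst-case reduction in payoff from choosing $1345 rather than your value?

$8108

$5727: truthful gives $5827, deviation gives $0 → loss $5827.
$759: same outcome either way → loss $0.
$4905: truthful gives $6649, deviation gives $0 → loss $6649.
$5379: truthful gives $6175, deviation gives $0 → loss $6175.
$3446: truthful gives $8108, deviation gives $0 → loss $8108.
$14639: same outcome either way → loss $0.
Maximum loss: $8108.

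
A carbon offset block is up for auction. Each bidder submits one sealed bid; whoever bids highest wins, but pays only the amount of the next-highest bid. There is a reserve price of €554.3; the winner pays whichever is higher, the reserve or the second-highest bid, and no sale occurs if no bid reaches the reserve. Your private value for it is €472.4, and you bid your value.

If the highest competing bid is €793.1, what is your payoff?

Your bid €472.4 is below the highest competing bid €793.1, so you lose. Payoff €0.

€0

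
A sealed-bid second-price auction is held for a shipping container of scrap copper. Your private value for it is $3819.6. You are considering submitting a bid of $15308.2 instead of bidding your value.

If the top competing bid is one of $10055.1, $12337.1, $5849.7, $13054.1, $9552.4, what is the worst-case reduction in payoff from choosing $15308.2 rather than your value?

$10055.1: truthful gives $0, deviation gives −$6235.5 → loss $6235.5.
$12337.1: truthful gives $0, deviation gives −$8517.5 → loss $8517.5.
$5849.7: truthful gives $0, deviation gives −$2030.1 → loss $2030.1.
$13054.1: truthful gives $0, deviation gives −$9234.5 → loss $9234.5.
$9552.4: truthful gives $0, deviation gives −$5732.8 → loss $5732.8.
Maximum loss: $9234.5.

$9234.5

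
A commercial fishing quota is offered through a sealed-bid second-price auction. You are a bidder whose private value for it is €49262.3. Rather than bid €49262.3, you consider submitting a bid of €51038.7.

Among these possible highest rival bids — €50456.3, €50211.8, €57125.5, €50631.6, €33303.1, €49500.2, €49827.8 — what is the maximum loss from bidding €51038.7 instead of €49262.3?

€1369.3

€50456.3: truthful gives €0, deviation gives −€1194 → loss €1194.
€50211.8: truthful gives €0, deviation gives −€949.5 → loss €949.5.
€57125.5: same outcome either way → loss €0.
€50631.6: truthful gives €0, deviation gives −€1369.3 → loss €1369.3.
€33303.1: same outcome either way → loss €0.
€49500.2: truthful gives €0, deviation gives −€237.9 → loss €237.9.
€49827.8: truthful gives €0, deviation gives −€565.5 → loss €565.5.
Maximum loss: €1369.3.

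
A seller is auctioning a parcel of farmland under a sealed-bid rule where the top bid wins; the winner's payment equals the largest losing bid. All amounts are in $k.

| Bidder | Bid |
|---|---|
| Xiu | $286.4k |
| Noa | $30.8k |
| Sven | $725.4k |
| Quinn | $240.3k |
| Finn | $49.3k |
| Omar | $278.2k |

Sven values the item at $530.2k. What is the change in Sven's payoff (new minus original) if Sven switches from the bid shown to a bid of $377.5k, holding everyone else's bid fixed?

The highest bid among the other bidders is $286.4k; Sven's bid doesn't change that.
Original bid $725.4k: Sven is highest, pays the top rival bid $286.4k; payoff $530.2k − $286.4k = $243.8k.
Alternative bid $377.5k: Sven is highest, pays the top rival bid $286.4k; payoff $530.2k − $286.4k = $243.8k.
Change in payoff = $243.8k − ($243.8k) = $0k.

$0k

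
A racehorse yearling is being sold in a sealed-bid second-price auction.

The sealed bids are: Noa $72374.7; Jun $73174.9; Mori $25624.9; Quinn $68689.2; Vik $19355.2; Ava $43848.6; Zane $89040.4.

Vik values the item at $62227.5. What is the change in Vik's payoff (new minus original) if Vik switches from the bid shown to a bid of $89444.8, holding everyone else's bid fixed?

The highest bid among the other bidders is $89040.4; Vik's bid doesn't change that.
Original bid $19355.2: Vik is not highest (top rival bid is $89040.4); payoff $0.
Alternative bid $89444.8: Vik is highest, pays the top rival bid $89040.4; payoff $62227.5 − $89040.4 = −$26812.9.
Change in payoff = −$26812.9 − ($0) = −$26812.9.

−$26812.9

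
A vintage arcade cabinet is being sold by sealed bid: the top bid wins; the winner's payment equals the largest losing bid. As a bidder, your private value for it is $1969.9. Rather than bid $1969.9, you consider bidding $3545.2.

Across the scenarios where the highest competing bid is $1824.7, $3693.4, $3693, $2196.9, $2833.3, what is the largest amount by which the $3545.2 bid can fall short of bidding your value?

$1824.7: same outcome either way → loss $0.
$3693.4: same outcome either way → loss $0.
$3693: same outcome either way → loss $0.
$2196.9: truthful gives $0, deviation gives −$227 → loss $227.
$2833.3: truthful gives $0, deviation gives −$863.4 → loss $863.4.
Maximum loss: $863.4.

$863.4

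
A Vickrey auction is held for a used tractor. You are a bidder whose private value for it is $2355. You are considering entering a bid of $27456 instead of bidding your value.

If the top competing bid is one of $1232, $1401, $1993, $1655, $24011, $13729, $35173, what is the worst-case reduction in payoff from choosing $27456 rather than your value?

$1232: same outcome either way → loss $0.
$1401: same outcome either way → loss $0.
$1993: same outcome either way → loss $0.
$1655: same outcome either way → loss $0.
$24011: truthful gives $0, deviation gives −$21656 → loss $21656.
$13729: truthful gives $0, deviation gives −$11374 → loss $11374.
$35173: same outcome either way → loss $0.
Maximum loss: $21656.

$21656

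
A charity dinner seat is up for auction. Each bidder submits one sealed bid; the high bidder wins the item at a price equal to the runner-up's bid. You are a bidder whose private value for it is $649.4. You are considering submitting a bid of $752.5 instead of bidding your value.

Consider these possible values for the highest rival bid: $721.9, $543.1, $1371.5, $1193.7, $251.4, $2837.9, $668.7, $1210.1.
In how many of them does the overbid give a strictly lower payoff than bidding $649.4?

2

The deviation hurts exactly when the highest competing bid lies strictly between $649.4 and $752.5 — overbidding then wins at a price above your value.
$721.9: inside the interval → strictly worse (loss $72.5).
$543.1: below both → same outcome either way.
$1371.5: above both → same outcome either way.
$1193.7: above both → same outcome either way.
$251.4: below both → same outcome either way.
$2837.9: above both → same outcome either way.
$668.7: inside the interval → strictly worse (loss $19.3).
$1210.1: above both → same outcome either way.
Count: 2.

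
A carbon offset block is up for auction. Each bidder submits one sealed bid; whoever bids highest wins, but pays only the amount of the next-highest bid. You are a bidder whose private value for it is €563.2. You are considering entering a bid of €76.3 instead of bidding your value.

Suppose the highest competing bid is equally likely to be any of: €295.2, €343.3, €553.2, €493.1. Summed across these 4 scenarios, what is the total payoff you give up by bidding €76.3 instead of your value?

€568

The deviation costs you only when the competing bid falls strictly between €76.3 and €563.2; elsewhere both bids give the same outcome.
€295.2: truthful payoff €268, deviation payoff €0 → loss €268.
€343.3: truthful payoff €219.9, deviation payoff €0 → loss €219.9.
€553.2: truthful payoff €10, deviation payoff €0 → loss €10.
€493.1: truthful payoff €70.1, deviation payoff €0 → loss €70.1.
Total loss = €268 + €219.9 + €10 + €70.1 = €568.
Because the price is fixed by the runner-up's bid, deviating from your value can only change a good outcome into a bad one — never the reverse.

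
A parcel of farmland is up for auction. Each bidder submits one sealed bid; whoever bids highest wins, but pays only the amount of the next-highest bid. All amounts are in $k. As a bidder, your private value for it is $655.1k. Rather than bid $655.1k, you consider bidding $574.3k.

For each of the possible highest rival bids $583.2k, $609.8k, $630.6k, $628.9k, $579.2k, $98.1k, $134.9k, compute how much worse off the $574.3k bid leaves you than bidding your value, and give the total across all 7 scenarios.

The deviation costs you only when the competing bid falls strictly between $574.3k and $655.1k; elsewhere both bids give the same outcome.
$583.2k: truthful payoff $71.9k, deviation payoff $0k → loss $71.9k.
$609.8k: truthful payoff $45.3k, deviation payoff $0k → loss $45.3k.
$630.6k: truthful payoff $24.5k, deviation payoff $0k → loss $24.5k.
$628.9k: truthful payoff $26.2k, deviation payoff $0k → loss $26.2k.
$579.2k: truthful payoff $75.9k, deviation payoff $0k → loss $75.9k.
$98.1k: outcomes coincide → loss $0k.
$134.9k: outcomes coincide → loss $0k.
Total loss = $71.9k + $45.3k + $24.5k + $26.2k + $75.9k = $243.8k.

$243.8k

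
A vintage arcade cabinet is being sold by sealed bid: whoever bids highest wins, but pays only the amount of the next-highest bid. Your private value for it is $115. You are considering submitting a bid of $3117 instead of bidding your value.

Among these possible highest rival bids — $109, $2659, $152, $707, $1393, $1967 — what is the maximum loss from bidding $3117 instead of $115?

$2544

$109: same outcome either way → loss $0.
$2659: truthful gives $0, deviation gives −$2544 → loss $2544.
$152: truthful gives $0, deviation gives −$37 → loss $37.
$707: truthful gives $0, deviation gives −$592 → loss $592.
$1393: truthful gives $0, deviation gives −$1278 → loss $1278.
$1967: truthful gives $0, deviation gives −$1852 → loss $1852.
Maximum loss: $2544.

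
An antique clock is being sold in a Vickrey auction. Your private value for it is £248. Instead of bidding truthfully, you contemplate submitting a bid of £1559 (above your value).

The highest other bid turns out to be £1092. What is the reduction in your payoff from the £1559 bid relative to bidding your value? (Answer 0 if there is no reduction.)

£844

Bidding your value £248: you lose (since £248 < £1092). Payoff £0.
Bidding £1559: you win and pay £1092. Payoff £248 − £1092 = −£844.
The competing bid £1092 lies between your value and your inflated bid, so overbidding wins an item priced above your value.
Loss from deviating = £0 − (−£844) = £844.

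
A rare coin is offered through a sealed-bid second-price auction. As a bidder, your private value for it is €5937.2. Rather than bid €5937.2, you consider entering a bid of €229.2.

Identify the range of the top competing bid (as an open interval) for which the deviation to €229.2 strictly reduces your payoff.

If the competing bid is below €229.2, both bids win at the same price — no difference.
If it is above €5937.2, both bids lose — no difference.
If it lies strictly between €229.2 and €5937.2, bidding your value wins at a price below your value (positive payoff) while bidding €229.2 loses (payoff 0).
So the deviation strictly hurts on the open interval (€229.2, €5937.2).
Because the price is fixed by the runner-up's bid, deviating from your value can only change a good outcome into a bad one — never the reverse.

(€229.2, €5937.2)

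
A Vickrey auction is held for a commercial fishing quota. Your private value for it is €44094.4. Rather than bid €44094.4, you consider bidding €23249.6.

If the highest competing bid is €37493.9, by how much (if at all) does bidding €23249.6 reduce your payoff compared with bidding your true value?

Bidding your value €44094.4: you win (since €44094.4 > €37493.9) and pay €37493.9. Payoff €6600.5.
Bidding €23249.6: you lose. Payoff €0.
The competing bid €37493.9 lies between your shaded bid and your value, so underbidding forfeits an item you could have won at a profitable price.
Loss from deviating = €6600.5 − (€0) = €6600.5.
Because the price is fixed by the runner-up's bid, deviating from your value can only change a good outcome into a bad one — never the reverse.

€6600.5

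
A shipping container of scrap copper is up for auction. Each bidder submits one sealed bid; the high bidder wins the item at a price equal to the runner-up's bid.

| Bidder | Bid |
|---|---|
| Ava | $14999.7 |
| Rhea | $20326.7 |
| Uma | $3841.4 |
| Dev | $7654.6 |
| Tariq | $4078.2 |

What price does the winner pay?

$14999.7

Highest bid: Rhea at $20326.7, so Rhea wins.
Second-highest bid: Ava at $14999.7 — that is the price the winner pays.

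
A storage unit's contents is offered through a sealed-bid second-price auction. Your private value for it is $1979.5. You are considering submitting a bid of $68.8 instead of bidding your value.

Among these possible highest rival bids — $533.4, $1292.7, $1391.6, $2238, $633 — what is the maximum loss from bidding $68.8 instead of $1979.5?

$1446.1

$533.4: truthful gives $1446.1, deviation gives $0 → loss $1446.1.
$1292.7: truthful gives $686.8, deviation gives $0 → loss $686.8.
$1391.6: truthful gives $587.9, deviation gives $0 → loss $587.9.
$2238: same outcome either way → loss $0.
$633: truthful gives $1346.5, deviation gives $0 → loss $1346.5.
Maximum loss: $1446.1.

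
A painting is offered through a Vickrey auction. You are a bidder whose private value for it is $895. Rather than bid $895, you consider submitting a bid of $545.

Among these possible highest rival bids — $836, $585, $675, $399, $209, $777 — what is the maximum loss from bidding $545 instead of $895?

$310

$836: truthful gives $59, deviation gives $0 → loss $59.
$585: truthful gives $310, deviation gives $0 → loss $310.
$675: truthful gives $220, deviation gives $0 → loss $220.
$399: same outcome either way → loss $0.
$209: same outcome either way → loss $0.
$777: truthful gives $118, deviation gives $0 → loss $118.
Maximum loss: $310.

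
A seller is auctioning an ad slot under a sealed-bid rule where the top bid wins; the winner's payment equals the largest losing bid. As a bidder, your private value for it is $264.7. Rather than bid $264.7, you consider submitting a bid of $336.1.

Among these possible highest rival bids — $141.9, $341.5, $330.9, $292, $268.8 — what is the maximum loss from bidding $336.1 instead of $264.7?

$66.2

$141.9: same outcome either way → loss $0.
$341.5: same outcome either way → loss $0.
$330.9: truthful gives $0, deviation gives −$66.2 → loss $66.2.
$292: truthful gives $0, deviation gives −$27.3 → loss $27.3.
$268.8: truthful gives $0, deviation gives −$4.1 → loss $4.1.
Maximum loss: $66.2.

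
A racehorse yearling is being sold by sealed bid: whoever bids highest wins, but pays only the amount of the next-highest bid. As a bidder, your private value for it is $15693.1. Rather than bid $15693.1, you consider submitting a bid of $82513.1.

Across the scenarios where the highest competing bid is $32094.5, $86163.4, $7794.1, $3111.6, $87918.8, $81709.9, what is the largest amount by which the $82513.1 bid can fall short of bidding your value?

$66016.8

$32094.5: truthful gives $0, deviation gives −$16401.4 → loss $16401.4.
$86163.4: same outcome either way → loss $0.
$7794.1: same outcome either way → loss $0.
$3111.6: same outcome either way → loss $0.
$87918.8: same outcome either way → loss $0.
$81709.9: truthful gives $0, deviation gives −$66016.8 → loss $66016.8.
Maximum loss: $66016.8.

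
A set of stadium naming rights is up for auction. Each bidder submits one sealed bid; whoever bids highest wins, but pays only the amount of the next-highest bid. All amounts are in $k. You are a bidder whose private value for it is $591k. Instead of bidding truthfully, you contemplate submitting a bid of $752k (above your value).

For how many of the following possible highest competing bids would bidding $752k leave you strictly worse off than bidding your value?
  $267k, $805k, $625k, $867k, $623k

2

The deviation hurts exactly when the highest competing bid lies strictly between $591k and $752k — overbidding then wins at a price above your value.
$267k: below both → same outcome either way.
$805k: above both → same outcome either way.
$625k: inside the interval → strictly worse (loss $34k).
$867k: above both → same outcome either way.
$623k: inside the interval → strictly worse (loss $32k).
Count: 2.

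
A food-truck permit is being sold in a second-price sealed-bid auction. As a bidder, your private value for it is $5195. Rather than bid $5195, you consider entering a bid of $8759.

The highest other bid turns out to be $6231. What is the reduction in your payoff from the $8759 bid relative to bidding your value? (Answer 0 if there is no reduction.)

$1036

Bidding your value $5195: you lose (since $5195 < $6231). Payoff $0.
Bidding $8759: you win and pay $6231. Payoff $5195 − $6231 = −$1036.
The competing bid $6231 lies between your value and your inflated bid, so overbidding wins an item priced above your value.
Loss from deviating = $0 − (−$1036) = $1036.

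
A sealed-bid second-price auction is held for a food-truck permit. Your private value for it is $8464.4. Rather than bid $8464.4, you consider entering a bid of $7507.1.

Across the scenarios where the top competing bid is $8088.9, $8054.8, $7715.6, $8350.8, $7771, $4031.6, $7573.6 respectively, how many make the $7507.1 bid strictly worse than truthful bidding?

6

The deviation hurts exactly when the highest competing bid lies strictly between $7507.1 and $8464.4 — underbidding then forfeits a profitable win.
$8088.9: inside the interval → strictly worse (loss $375.5).
$8054.8: inside the interval → strictly worse (loss $409.6).
$7715.6: inside the interval → strictly worse (loss $748.8).
$8350.8: inside the interval → strictly worse (loss $113.6).
$7771: inside the interval → strictly worse (loss $693.4).
$4031.6: below both → same outcome either way.
$7573.6: inside the interval → strictly worse (loss $890.8).
Count: 6.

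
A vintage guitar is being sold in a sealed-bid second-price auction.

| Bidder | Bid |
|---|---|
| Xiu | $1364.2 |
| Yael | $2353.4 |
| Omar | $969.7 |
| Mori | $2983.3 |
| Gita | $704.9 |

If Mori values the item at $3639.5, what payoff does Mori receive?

$1286.1

Highest bid: Mori at $2983.3, so Mori wins.
Second-highest bid: Yael at $2353.4 — that is the price the winner pays.
Mori's payoff = value − price = $3639.5 − $2353.4 = $1286.1.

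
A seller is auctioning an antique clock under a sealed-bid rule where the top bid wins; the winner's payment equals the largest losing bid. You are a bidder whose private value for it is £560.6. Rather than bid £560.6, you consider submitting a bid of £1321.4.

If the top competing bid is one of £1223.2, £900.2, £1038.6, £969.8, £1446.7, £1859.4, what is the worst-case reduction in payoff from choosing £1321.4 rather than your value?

£1223.2: truthful gives £0, deviation gives −£662.6 → loss £662.6.
£900.2: truthful gives £0, deviation gives −£339.6 → loss £339.6.
£1038.6: truthful gives £0, deviation gives −£478 → loss £478.
£969.8: truthful gives £0, deviation gives −£409.2 → loss £409.2.
£1446.7: same outcome either way → loss £0.
£1859.4: same outcome either way → loss £0.
Maximum loss: £662.6.

£662.6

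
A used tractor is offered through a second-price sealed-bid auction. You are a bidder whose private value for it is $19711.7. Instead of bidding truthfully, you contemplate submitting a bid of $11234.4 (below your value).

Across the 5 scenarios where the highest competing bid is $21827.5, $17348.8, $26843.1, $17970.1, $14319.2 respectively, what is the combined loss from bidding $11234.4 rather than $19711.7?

$9497

The deviation costs you only when the competing bid falls strictly between $11234.4 and $19711.7; elsewhere both bids give the same outcome.
$21827.5: outcomes coincide → loss $0.
$17348.8: truthful payoff $2362.9, deviation payoff $0 → loss $2362.9.
$26843.1: outcomes coincide → loss $0.
$17970.1: truthful payoff $1741.6, deviation payoff $0 → loss $1741.6.
$14319.2: truthful payoff $5392.5, deviation payoff $0 → loss $5392.5.
Total loss = $2362.9 + $1741.6 + $5392.5 = $9497.
Because the price is fixed by the runner-up's bid, deviating from your value can only change a good outcome into a bad one — never the reverse.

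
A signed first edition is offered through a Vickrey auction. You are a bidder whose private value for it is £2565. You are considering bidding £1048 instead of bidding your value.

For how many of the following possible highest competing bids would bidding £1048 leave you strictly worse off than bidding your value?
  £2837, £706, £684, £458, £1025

0

The deviation hurts exactly when the highest competing bid lies strictly between £1048 and £2565 — underbidding then forfeits a profitable win.
£2837: above both → same outcome either way.
£706: below both → same outcome either way.
£684: below both → same outcome either way.
£458: below both → same outcome either way.
£1025: below both → same outcome either way.
Count: 0.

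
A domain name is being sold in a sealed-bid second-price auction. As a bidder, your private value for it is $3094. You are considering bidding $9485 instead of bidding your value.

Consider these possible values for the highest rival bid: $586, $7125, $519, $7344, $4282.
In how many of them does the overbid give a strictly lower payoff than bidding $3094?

3

The deviation hurts exactly when the highest competing bid lies strictly between $3094 and $9485 — overbidding then wins at a price above your value.
$586: below both → same outcome either way.
$7125: inside the interval → strictly worse (loss $4031).
$519: below both → same outcome either way.
$7344: inside the interval → strictly worse (loss $4250).
$4282: inside the interval → strictly worse (loss $1188).
Count: 3.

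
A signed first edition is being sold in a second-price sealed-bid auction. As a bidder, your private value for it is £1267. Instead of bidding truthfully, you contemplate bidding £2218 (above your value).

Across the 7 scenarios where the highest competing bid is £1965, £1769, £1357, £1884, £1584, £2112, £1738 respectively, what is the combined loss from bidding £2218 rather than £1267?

The deviation costs you only when the competing bid falls strictly between £1267 and £2218; elsewhere both bids give the same outcome.
£1965: truthful payoff £0, deviation payoff −£698 → loss £698.
£1769: truthful payoff £0, deviation payoff −£502 → loss £502.
£1357: truthful payoff £0, deviation payoff −£90 → loss £90.
£1884: truthful payoff £0, deviation payoff −£617 → loss £617.
£1584: truthful payoff £0, deviation payoff −£317 → loss £317.
£2112: truthful payoff £0, deviation payoff −£845 → loss £845.
£1738: truthful payoff £0, deviation payoff −£471 → loss £471.
Total loss = £698 + £502 + £90 + £617 + £317 + £845 + £471 = £3540.
In a second-price auction your bid sets only whether you win, not what you pay, so bidding your true value is weakly dominant.

£3540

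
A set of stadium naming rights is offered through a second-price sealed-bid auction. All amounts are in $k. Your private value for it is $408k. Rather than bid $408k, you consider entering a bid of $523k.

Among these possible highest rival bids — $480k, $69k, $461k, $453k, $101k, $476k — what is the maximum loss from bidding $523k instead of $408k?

$72k

$480k: truthful gives $0k, deviation gives −$72k → loss $72k.
$69k: same outcome either way → loss $0k.
$461k: truthful gives $0k, deviation gives −$53k → loss $53k.
$453k: truthful gives $0k, deviation gives −$45k → loss $45k.
$101k: same outcome either way → loss $0k.
$476k: truthful gives $0k, deviation gives −$68k → loss $68k.
Maximum loss: $72k.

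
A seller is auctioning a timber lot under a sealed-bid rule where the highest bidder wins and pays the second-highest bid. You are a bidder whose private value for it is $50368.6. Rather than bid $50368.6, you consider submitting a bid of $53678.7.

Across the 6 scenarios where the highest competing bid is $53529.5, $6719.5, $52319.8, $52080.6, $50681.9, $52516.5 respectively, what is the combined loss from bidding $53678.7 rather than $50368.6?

$9285.3

The deviation costs you only when the competing bid falls strictly between $50368.6 and $53678.7; elsewhere both bids give the same outcome.
$53529.5: truthful payoff $0, deviation payoff −$3160.9 → loss $3160.9.
$6719.5: outcomes coincide → loss $0.
$52319.8: truthful payoff $0, deviation payoff −$1951.2 → loss $1951.2.
$52080.6: truthful payoff $0, deviation payoff −$1712 → loss $1712.
$50681.9: truthful payoff $0, deviation payoff −$313.3 → loss $313.3.
$52516.5: truthful payoff $0, deviation payoff −$2147.9 → loss $2147.9.
Total loss = $3160.9 + $1951.2 + $1712 + $313.3 + $2147.9 = $9285.3.
Truthful bidding weakly dominates here: raising your bid can only win items priced above your value, and lowering it can only forfeit items priced below.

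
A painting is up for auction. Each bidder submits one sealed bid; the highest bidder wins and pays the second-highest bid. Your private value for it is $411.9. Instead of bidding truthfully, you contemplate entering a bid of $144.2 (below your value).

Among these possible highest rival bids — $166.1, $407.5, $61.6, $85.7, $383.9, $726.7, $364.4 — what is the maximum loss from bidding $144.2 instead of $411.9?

$245.8

$166.1: truthful gives $245.8, deviation gives $0 → loss $245.8.
$407.5: truthful gives $4.4, deviation gives $0 → loss $4.4.
$61.6: same outcome either way → loss $0.
$85.7: same outcome either way → loss $0.
$383.9: truthful gives $28, deviation gives $0 → loss $28.
$726.7: same outcome either way → loss $0.
$364.4: truthful gives $47.5, deviation gives $0 → loss $47.5.
Maximum loss: $245.8.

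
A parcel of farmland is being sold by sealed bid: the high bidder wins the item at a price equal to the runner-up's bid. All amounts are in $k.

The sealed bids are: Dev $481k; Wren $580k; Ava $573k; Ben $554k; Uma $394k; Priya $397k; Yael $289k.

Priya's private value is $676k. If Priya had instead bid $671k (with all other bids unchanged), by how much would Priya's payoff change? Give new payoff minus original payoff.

$96k

The highest bid among the other bidders is $580k; Priya's bid doesn't change that.
Original bid $397k: Priya is not highest (top rival bid is $580k); payoff $0k.
Alternative bid $671k: Priya is highest, pays the top rival bid $580k; payoff $676k − $580k = $96k.
Change in payoff = $96k − ($0k) = $96k.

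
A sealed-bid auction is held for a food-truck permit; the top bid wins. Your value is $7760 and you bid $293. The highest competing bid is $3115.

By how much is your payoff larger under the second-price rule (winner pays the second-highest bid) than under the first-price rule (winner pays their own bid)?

$0

Your bid $293 is below $3115, so you lose under either rule.
Payoff is $0 in both cases; difference = $0.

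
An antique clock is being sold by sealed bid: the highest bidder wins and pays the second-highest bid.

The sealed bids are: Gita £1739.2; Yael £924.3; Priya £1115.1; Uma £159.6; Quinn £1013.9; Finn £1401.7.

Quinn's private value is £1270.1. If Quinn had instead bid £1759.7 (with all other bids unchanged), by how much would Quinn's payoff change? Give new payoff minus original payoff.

The highest bid among the other bidders is £1739.2; Quinn's bid doesn't change that.
Original bid £1013.9: Quinn is not highest (top rival bid is £1739.2); payoff £0.
Alternative bid £1759.7: Quinn is highest, pays the top rival bid £1739.2; payoff £1270.1 − £1739.2 = −£469.1.
Change in payoff = −£469.1 − (£0) = −£469.1.

−£469.1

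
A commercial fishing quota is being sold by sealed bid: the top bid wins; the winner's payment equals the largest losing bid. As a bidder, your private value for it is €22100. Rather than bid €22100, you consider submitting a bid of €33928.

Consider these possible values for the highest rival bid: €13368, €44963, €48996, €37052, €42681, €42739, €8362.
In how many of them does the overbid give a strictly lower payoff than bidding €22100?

The deviation hurts exactly when the highest competing bid lies strictly between €22100 and €33928 — overbidding then wins at a price above your value.
€13368: below both → same outcome either way.
€44963: above both → same outcome either way.
€48996: above both → same outcome either way.
€37052: above both → same outcome either way.
€42681: above both → same outcome either way.
€42739: above both → same outcome either way.
€8362: below both → same outcome either way.
Count: 0.

0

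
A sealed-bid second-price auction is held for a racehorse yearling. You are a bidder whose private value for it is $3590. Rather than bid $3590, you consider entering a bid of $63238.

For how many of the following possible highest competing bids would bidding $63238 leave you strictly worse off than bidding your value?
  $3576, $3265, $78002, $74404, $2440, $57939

The deviation hurts exactly when the highest competing bid lies strictly between $3590 and $63238 — overbidding then wins at a price above your value.
$3576: below both → same outcome either way.
$3265: below both → same outcome either way.
$78002: above both → same outcome either way.
$74404: above both → same outcome either way.
$2440: below both → same outcome either way.
$57939: inside the interval → strictly worse (loss $54349).
Count: 1.

1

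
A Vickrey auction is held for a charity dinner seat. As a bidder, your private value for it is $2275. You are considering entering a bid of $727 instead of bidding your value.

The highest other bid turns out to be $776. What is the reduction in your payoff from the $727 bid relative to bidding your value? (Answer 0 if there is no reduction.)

$1499

Bidding your value $2275: you win (since $2275 > $776) and pay $776. Payoff $1499.
Bidding $727: you lose. Payoff $0.
The competing bid $776 lies between your shaded bid and your value, so underbidding forfeits an item you could have won at a profitable price.
Loss from deviating = $1499 − ($0) = $1499.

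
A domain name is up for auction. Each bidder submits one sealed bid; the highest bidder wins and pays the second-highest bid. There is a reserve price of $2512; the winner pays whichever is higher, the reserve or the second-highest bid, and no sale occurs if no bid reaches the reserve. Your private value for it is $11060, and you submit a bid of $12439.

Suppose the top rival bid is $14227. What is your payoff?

Your bid $12439 is below the highest competing bid $14227, so you lose. Payoff $0.

$0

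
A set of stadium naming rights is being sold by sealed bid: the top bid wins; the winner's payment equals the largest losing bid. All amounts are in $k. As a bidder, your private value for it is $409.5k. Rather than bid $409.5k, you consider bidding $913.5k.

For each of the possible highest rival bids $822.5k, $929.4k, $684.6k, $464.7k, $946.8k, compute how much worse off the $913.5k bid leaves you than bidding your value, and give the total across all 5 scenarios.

The deviation costs you only when the competing bid falls strictly between $409.5k and $913.5k; elsewhere both bids give the same outcome.
$822.5k: truthful payoff $0k, deviation payoff −$413k → loss $413k.
$929.4k: outcomes coincide → loss $0k.
$684.6k: truthful payoff $0k, deviation payoff −$275.1k → loss $275.1k.
$464.7k: truthful payoff $0k, deviation payoff −$55.2k → loss $55.2k.
$946.8k: outcomes coincide → loss $0k.
Total loss = $413k + $275.1k + $55.2k = $743.3k.
In a second-price auction your bid sets only whether you win, not what you pay, so bidding your true value is weakly dominant.

$743.3k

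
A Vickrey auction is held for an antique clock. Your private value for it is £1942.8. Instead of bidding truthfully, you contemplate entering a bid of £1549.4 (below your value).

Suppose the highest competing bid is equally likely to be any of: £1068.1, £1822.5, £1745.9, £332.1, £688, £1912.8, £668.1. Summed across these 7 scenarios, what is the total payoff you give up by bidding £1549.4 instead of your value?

The deviation costs you only when the competing bid falls strictly between £1549.4 and £1942.8; elsewhere both bids give the same outcome.
£1068.1: outcomes coincide → loss £0.
£1822.5: truthful payoff £120.3, deviation payoff £0 → loss £120.3.
£1745.9: truthful payoff £196.9, deviation payoff £0 → loss £196.9.
£332.1: outcomes coincide → loss £0.
£688: outcomes coincide → loss £0.
£1912.8: truthful payoff £30, deviation payoff £0 → loss £30.
£668.1: outcomes coincide → loss £0.
Total loss = £120.3 + £196.9 + £30 = £347.2.
In a second-price auction your bid sets only whether you win, not what you pay, so bidding your true value is weakly dominant.

£347.2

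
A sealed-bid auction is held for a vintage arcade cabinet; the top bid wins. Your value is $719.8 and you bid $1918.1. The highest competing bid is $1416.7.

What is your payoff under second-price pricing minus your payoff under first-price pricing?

$501.4

You have the highest bid, so you win under either rule.
Second-price: pay $1416.7 → payoff −$696.9.
First-price: pay your own bid $1918.1 → payoff −$1198.3.
Difference = −$696.9 − (−$1198.3) = $501.4.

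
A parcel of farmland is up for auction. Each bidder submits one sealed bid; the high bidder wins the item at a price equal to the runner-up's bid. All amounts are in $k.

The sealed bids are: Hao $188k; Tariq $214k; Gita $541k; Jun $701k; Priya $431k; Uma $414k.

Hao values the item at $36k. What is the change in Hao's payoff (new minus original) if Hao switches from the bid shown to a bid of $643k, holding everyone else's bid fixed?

The highest bid among the other bidders is $701k; Hao's bid doesn't change that.
Original bid $188k: Hao is not highest (top rival bid is $701k); payoff $0k.
Alternative bid $643k: Hao is not highest (top rival bid is $701k); payoff $0k.
Change in payoff = $0k − ($0k) = $0k.

$0k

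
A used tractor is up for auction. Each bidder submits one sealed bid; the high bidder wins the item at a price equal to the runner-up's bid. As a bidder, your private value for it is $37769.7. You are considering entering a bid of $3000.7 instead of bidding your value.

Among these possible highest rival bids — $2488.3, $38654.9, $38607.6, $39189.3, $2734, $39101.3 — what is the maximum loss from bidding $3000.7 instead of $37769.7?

$2488.3: same outcome either way → loss $0.
$38654.9: same outcome either way → loss $0.
$38607.6: same outcome either way → loss $0.
$39189.3: same outcome either way → loss $0.
$2734: same outcome either way → loss $0.
$39101.3: same outcome either way → loss $0.
Maximum loss: $0.

$0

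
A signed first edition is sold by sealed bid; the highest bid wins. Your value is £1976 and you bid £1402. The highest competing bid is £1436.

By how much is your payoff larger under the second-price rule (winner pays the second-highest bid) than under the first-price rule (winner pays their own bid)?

Your bid £1402 is below £1436, so you lose under either rule.
Payoff is £0 in both cases; difference = £0.

£0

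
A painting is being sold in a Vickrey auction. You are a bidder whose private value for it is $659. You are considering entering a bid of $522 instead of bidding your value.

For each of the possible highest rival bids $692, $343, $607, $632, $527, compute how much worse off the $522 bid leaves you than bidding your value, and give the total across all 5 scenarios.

The deviation costs you only when the competing bid falls strictly between $522 and $659; elsewhere both bids give the same outcome.
$692: outcomes coincide → loss $0.
$343: outcomes coincide → loss $0.
$607: truthful payoff $52, deviation payoff $0 → loss $52.
$632: truthful payoff $27, deviation payoff $0 → loss $27.
$527: truthful payoff $132, deviation payoff $0 → loss $132.
Total loss = $52 + $27 + $132 = $211.
Truthful bidding weakly dominates here: raising your bid can only win items priced above your value, and lowering it can only forfeit items priced below.

$211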